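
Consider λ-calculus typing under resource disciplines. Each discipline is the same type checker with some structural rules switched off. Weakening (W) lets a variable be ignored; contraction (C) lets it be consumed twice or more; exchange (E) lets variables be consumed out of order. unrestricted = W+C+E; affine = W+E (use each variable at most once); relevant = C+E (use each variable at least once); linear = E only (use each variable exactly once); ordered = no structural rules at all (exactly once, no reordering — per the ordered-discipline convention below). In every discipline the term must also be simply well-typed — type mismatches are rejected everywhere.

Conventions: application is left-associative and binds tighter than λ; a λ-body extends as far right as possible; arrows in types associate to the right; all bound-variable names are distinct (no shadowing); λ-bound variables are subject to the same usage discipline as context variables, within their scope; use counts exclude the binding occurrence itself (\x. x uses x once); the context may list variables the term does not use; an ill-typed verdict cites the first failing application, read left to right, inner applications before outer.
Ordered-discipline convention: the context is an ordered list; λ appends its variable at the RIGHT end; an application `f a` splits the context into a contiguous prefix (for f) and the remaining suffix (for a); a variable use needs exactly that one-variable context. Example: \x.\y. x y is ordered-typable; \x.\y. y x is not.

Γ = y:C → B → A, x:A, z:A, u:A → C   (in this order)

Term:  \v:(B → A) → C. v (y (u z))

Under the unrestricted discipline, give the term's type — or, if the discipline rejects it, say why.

term : ((B → A) → C) → C
variable uses: y ×1, x ×0, z ×1, u ×1, v (bound) ×1
uses in reading order: v, y, u, z
typing: well-typed at ((B → A) → C) → C
summary: ordered ✗ | linear ✗ | affine ✓ | relevant ✗ | unrestricted ✓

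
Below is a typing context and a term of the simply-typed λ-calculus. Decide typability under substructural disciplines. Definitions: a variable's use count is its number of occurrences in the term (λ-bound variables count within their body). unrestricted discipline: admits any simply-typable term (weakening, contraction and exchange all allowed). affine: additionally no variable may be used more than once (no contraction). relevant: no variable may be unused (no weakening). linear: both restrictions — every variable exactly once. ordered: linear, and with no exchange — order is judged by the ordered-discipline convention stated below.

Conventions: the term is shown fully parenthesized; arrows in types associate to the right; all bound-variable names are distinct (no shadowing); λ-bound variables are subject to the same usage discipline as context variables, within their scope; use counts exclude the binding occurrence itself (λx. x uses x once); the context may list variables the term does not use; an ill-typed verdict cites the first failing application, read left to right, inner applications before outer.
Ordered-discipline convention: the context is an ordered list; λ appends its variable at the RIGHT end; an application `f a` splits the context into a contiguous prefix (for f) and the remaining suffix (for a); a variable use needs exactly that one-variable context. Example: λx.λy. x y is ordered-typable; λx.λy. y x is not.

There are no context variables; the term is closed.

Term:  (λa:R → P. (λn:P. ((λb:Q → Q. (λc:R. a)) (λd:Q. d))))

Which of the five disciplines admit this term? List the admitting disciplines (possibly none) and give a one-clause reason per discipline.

admitting disciplines: affine, unrestricted
counts: a [bound] ×1; n [bound] ×0; b [bound] ×0; c [bound] ×0; d [bound] ×1
uses in reading order: a, d
typing: ✓ — (R → P) → P → R → R → P
ordered: ✗ — n, b, c never used (weakening)
linear: ✗ — n, b, c never used (weakening)
affine: ✓ — none of a, n, b, c, d used more than once
relevant: ✗ — n, b, c never used (weakening)
unrestricted: ✓ — typability at (R → P) → P → R → R → P is all that's needed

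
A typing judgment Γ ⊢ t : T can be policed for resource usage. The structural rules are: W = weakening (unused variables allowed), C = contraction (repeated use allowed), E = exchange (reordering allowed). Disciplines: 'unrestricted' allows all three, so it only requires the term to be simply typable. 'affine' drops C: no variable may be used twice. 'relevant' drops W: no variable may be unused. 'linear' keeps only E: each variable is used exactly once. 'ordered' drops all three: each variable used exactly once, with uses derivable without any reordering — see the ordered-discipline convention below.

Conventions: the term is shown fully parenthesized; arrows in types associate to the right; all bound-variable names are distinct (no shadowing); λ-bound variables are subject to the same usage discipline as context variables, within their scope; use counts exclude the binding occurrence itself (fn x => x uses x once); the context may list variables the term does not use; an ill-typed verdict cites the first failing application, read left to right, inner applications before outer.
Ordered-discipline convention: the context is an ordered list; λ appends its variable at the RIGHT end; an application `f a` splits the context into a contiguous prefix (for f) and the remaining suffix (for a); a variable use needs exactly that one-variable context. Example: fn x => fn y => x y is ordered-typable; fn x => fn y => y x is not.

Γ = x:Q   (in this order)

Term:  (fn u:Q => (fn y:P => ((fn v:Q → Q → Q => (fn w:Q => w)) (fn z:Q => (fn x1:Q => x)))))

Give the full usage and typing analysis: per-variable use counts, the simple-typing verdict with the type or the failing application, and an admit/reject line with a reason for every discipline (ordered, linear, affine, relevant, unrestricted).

counts: x: 1×; u (λ-bound): 0×; y (λ-bound): 0×; v (λ-bound): 0×; w (λ-bound): 1×; z (λ-bound): 0×; x1 (λ-bound): 0×
left-to-right use order: w, x
typing: ✓ — Q → P → Q → Q
ordered ✗ (unused: u, y, v, z, x1 — weakening required)
linear ✗ (unused: u, y, v, z, x1 — weakening required)
affine ✓ (no duplicate uses among x, u, y, v, w, z, x1)
relevant ✗ (unused: u, y, v, z, x1 — weakening required)
unrestricted ✓ (type-checks (Q → P → Q → Q) and nothing is barred)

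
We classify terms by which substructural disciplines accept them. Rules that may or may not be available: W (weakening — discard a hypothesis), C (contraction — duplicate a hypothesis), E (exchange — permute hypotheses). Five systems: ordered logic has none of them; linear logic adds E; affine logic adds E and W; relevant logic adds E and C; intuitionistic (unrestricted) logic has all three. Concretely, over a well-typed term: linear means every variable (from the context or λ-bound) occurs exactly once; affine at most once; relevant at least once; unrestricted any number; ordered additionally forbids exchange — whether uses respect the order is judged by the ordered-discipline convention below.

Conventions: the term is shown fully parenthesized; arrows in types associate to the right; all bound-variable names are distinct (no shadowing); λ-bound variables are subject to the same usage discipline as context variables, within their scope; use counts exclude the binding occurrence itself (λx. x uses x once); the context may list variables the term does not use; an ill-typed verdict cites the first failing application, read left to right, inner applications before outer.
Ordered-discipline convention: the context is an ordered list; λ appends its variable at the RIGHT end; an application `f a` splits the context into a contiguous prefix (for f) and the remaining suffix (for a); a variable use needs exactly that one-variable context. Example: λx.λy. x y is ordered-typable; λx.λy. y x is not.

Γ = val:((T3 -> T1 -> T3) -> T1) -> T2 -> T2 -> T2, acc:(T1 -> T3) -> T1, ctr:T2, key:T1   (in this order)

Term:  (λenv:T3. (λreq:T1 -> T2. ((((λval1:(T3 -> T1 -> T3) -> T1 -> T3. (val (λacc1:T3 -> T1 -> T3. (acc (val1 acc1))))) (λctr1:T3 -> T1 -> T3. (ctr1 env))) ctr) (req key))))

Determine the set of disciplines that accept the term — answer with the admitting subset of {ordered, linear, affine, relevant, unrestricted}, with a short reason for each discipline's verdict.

admitted by: linear, affine, relevant, unrestricted
usage: val=1, acc=1, ctr=1, key=1, env (λ-bound)=1, req (λ-bound)=1, val1 (λ-bound)=1, acc1 (λ-bound)=1, ctr1 (λ-bound)=1
order of uses: val, acc, val1, acc1, ctr1, env, ctr, req, key
typing: well-typed — term : T3 -> (T1 -> T2) -> T2
ordered: ✗ — no contiguous prefix/suffix split fits val, acc, val1, acc1, ctr1, env, ctr, req, key
linear: ✓ — each of val, acc, ctr, key, env, req, val1, acc1, ctr1 used exactly once
affine: ✓ — val, acc, ctr, key, env, req, val1, acc1, ctr1: no repeats, contraction unneeded
relevant: ✓ — at least one use each (val, acc, ctr, key, env, req, val1, acc1, ctr1)
unrestricted: ✓ — simply typable at T3 -> (T1 -> T2) -> T2; W, C, E all held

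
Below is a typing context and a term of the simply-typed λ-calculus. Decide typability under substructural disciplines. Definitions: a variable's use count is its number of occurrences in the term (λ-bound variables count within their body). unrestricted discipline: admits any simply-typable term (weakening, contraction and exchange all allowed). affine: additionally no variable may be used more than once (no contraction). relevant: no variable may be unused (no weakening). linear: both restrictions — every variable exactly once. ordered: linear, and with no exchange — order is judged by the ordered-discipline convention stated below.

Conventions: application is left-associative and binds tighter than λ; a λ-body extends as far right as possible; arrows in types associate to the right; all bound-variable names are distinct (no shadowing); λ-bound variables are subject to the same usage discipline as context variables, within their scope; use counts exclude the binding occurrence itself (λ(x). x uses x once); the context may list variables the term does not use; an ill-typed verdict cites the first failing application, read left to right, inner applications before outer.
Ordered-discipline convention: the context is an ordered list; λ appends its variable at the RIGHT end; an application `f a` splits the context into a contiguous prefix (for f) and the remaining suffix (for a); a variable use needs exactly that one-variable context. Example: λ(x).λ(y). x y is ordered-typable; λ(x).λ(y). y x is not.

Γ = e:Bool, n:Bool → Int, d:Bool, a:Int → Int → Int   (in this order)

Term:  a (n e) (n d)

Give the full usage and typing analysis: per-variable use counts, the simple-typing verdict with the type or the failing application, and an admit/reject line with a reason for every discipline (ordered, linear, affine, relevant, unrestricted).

counts: e: 1; n: 2; d: 1; a: 1
use order (left to right): a, n, e, n, d
typing: ✓ — Int
ordered: ✗ — needs contraction — n ×2
linear: ✗ — needs contraction — n ×2
affine: ✗ — needs contraction — n ×2
relevant: ✓ — none of e, n, d, a goes unused
unrestricted: ✓ — simply typable at Int; W, C, E all held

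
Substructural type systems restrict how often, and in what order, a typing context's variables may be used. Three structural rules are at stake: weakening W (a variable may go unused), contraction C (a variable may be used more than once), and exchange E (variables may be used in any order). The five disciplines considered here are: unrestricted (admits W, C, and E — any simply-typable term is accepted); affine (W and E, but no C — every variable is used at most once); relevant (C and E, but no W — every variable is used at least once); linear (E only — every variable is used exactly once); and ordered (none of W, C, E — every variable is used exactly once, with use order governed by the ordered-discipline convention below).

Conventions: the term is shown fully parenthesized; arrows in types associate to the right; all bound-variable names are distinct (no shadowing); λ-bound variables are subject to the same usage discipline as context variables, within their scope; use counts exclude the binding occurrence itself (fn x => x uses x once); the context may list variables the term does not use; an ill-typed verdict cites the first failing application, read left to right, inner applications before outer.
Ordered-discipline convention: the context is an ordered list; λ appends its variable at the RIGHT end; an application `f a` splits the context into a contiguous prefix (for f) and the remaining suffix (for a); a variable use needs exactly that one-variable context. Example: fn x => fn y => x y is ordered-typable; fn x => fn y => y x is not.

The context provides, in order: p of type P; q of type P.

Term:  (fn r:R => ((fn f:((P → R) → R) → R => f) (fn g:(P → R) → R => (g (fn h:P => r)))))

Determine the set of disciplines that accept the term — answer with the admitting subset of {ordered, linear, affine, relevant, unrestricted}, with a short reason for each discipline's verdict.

admitted by: affine, unrestricted
usage: p: 0, q: 0, r (λ-bound): 1, f (λ-bound): 1, g (λ-bound): 1, h (λ-bound): 0
left-to-right use order: f, g, r
typing: ✓ — R → ((P → R) → R) → R
ordered: ✗, unused: p, q, h — weakening required
linear: ✗, unused: p, q, h — weakening required
affine: ✓, no duplicate uses among p, q, r, f, g, h
relevant: ✗, unused: p, q, h — weakening required
unrestricted: ✓, typability at R → ((P → R) → R) → R is all that's needed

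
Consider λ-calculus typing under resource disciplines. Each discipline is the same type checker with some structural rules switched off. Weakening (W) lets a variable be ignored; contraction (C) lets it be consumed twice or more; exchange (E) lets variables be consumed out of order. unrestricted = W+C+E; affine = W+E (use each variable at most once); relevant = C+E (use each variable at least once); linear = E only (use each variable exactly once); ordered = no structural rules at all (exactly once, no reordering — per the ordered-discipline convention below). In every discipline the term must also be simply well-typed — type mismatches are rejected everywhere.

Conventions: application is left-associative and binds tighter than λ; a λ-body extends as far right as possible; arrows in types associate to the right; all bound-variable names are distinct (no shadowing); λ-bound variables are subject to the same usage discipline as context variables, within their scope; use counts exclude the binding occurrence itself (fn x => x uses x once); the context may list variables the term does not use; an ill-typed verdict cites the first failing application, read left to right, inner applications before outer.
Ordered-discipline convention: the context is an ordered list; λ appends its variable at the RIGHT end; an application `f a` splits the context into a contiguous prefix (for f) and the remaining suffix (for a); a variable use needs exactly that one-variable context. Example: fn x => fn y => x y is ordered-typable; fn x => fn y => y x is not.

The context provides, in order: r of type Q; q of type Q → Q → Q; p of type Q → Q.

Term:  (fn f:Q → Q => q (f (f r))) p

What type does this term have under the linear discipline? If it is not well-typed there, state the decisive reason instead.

not well-typed under linear — uses contraction: f ×2
use counts: r: 1; q: 1; p: 1; f (bound): 2
left-to-right use order: q, f, f, r, p
typing: well-typed at Q → Q
all disciplines: ordered ✗, linear ✗, affine ✗, relevant ✓, unrestricted ✓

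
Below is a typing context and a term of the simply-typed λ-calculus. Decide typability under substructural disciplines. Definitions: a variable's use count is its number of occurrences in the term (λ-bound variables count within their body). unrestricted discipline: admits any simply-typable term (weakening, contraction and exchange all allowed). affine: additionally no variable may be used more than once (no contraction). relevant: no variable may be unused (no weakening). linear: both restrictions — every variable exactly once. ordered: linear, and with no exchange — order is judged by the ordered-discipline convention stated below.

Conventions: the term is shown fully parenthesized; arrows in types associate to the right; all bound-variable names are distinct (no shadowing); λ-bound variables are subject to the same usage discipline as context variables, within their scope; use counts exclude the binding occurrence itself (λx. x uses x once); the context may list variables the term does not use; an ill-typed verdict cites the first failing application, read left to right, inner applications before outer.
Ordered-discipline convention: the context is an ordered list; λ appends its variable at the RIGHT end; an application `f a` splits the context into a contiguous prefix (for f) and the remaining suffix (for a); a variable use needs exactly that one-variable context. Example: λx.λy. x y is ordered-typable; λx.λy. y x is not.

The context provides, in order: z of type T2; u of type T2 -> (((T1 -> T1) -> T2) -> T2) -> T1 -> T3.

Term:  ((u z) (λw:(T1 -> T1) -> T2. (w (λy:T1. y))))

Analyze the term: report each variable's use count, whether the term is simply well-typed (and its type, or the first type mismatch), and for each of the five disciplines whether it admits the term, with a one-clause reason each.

use counts: z=1, u=1, w (λ-bound)=1, y (λ-bound)=1
use order (left to right): u, z, w, y
typing: the term checks, with type T1 -> T3
ordered: ✗ — no ordered split (uses run u, z, w, y)
linear: ✓ — each of z, u, w, y used exactly once
affine: ✓ — at most one use each (z, u, w, y)
relevant: ✓ — z, u, w, y: all used, weakening unneeded
unrestricted: ✓ — type-checks (T1 -> T3) and nothing is barred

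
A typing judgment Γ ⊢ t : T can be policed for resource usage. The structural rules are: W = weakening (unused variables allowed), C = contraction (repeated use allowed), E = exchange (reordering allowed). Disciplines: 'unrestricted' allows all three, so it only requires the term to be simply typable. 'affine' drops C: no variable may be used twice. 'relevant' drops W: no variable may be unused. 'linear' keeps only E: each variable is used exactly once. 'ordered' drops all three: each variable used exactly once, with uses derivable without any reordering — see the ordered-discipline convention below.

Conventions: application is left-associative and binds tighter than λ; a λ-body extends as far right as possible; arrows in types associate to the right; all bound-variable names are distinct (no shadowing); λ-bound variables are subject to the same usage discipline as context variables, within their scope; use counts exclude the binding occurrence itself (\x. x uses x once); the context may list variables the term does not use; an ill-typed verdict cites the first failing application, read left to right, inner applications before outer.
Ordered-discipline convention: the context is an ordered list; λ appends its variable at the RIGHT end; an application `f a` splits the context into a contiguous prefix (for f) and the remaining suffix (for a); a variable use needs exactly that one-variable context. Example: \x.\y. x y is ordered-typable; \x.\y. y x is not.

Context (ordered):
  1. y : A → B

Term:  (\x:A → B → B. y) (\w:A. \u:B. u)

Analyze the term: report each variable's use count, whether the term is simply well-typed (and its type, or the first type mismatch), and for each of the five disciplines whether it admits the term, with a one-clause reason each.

usage: y=1; x (bound)=0; w (bound)=0; u (bound)=1
use order (left to right): y, u
typing: ✓ — A → B
ordered ✗ (needs weakening: x, w unused)
linear ✗ (needs weakening: x, w unused)
affine ✓ (at most one use each (y, x, w, u))
relevant ✗ (needs weakening: x, w unused)
unrestricted ✓ (typability at A → B is all that's needed)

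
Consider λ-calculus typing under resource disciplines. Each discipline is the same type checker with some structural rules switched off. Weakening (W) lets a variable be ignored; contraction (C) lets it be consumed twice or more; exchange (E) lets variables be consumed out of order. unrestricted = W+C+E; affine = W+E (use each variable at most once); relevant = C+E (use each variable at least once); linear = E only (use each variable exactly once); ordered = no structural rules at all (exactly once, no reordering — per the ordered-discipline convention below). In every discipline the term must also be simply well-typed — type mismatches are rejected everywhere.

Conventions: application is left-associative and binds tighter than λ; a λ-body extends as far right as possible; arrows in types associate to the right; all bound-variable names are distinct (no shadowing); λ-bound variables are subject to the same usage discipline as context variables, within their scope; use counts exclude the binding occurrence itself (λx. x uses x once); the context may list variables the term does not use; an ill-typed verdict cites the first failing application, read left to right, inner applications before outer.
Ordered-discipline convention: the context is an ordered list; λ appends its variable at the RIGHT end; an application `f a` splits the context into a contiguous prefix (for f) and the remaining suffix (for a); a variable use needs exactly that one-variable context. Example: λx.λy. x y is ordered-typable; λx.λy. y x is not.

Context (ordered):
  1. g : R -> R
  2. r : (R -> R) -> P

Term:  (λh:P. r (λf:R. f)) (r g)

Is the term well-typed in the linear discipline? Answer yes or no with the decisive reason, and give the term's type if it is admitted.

no — r ×2 used more than once (contraction); h left unused
use counts: g ×1; r ×2; h (bound) ×0; f (bound) ×1
order of uses: r, f, r, g
typing: well-typed at P
summary: ordered ✗; linear ✗; affine ✗; relevant ✗; unrestricted ✓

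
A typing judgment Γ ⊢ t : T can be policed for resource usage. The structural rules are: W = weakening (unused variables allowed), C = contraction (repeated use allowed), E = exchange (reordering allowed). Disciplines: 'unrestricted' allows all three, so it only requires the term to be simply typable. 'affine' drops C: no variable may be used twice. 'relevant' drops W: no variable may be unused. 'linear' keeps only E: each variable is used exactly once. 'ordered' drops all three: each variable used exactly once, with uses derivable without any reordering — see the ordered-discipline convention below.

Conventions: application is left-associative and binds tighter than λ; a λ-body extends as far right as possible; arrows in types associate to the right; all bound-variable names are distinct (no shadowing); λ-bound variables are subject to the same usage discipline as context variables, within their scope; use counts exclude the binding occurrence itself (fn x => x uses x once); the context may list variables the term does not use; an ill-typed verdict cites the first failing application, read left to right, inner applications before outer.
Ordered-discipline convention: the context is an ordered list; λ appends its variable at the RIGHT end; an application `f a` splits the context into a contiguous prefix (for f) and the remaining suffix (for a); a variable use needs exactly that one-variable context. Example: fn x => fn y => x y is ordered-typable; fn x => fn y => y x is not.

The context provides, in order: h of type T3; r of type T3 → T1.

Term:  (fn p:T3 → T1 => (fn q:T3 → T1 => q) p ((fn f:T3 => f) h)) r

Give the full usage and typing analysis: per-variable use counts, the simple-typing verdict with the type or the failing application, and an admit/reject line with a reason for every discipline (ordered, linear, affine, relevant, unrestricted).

variable uses: h ×1; r ×1; p [bound] ×1; q [bound] ×1; f [bound] ×1
uses in reading order: q, p, f, h, r
typing: well-typed at T1
ordered ✗ (needs exchange: uses follow q, p, f, h, r)
linear ✓ (exactly-once usage across h, r, p, q, f)
affine ✓ (none of h, r, p, q, f used more than once)
relevant ✓ (none of h, r, p, q, f goes unused)
unrestricted ✓ (typability at T1 is all that's needed)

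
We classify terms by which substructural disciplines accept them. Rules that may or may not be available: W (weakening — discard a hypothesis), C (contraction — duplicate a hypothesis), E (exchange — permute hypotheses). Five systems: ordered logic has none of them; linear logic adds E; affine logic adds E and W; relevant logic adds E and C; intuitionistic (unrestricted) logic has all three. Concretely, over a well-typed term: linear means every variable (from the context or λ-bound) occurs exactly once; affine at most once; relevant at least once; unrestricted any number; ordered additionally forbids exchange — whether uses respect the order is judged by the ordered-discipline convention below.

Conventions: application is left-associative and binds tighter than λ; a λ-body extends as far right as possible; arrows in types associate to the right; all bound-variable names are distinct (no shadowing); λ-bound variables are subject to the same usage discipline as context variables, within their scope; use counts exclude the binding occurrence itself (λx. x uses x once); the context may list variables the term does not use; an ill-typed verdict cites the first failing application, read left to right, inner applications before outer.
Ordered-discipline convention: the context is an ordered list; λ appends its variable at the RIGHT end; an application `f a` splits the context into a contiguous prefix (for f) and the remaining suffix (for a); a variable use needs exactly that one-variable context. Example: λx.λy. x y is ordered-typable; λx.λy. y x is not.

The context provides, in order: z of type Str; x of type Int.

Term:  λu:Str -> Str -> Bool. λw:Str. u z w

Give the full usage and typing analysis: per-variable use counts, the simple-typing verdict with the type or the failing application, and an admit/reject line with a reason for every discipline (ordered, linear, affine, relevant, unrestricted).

variable uses: z ×1; x ×0; u (λ-bound) ×1; w (λ-bound) ×1
use order (left to right): u, z, w
typing: well-typed at (Str -> Str -> Bool) -> Str -> Bool
ordered: ✗, needs weakening: x unused
linear: ✗, needs weakening: x unused
affine: ✓, z, x, u, w: no repeats, contraction unneeded
relevant: ✗, needs weakening: x unused
unrestricted: ✓, simply typable at (Str -> Str -> Bool) -> Str -> Bool; W, C, E all held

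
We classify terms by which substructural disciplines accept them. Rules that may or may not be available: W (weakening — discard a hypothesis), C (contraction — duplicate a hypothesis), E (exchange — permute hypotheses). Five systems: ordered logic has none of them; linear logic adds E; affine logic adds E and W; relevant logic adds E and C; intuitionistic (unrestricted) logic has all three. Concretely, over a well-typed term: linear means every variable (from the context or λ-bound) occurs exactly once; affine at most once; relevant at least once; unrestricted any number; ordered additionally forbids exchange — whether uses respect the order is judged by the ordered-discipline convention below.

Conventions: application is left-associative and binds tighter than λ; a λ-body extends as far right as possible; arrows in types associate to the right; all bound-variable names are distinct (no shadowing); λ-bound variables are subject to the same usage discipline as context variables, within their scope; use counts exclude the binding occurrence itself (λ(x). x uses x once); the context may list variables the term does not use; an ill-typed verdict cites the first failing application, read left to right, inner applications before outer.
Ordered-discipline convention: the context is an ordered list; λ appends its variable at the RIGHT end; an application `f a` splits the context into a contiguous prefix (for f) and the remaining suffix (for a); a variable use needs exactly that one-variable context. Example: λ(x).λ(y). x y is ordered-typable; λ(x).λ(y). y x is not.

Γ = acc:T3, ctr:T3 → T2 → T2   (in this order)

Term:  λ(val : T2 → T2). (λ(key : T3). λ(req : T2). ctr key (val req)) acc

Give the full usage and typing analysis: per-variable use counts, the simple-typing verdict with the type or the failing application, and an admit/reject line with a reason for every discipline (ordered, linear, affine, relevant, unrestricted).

variable uses: acc: 1; ctr: 1; val [bound]: 1; key [bound]: 1; req [bound]: 1
left-to-right use order: ctr, key, val, req, acc
typing: well-typed — term : (T2 → T2) → T2 → T2
ordered: ✗ — no ordered split (uses run ctr, key, val, req, acc)
linear: ✓ — acc, ctr, val, key, req: one use apiece
affine: ✓ — at most one use each (acc, ctr, val, key, req)
relevant: ✓ — acc, ctr, val, key, req: all used, weakening unneeded
unrestricted: ✓ — typability at (T2 → T2) → T2 → T2 is all that's needed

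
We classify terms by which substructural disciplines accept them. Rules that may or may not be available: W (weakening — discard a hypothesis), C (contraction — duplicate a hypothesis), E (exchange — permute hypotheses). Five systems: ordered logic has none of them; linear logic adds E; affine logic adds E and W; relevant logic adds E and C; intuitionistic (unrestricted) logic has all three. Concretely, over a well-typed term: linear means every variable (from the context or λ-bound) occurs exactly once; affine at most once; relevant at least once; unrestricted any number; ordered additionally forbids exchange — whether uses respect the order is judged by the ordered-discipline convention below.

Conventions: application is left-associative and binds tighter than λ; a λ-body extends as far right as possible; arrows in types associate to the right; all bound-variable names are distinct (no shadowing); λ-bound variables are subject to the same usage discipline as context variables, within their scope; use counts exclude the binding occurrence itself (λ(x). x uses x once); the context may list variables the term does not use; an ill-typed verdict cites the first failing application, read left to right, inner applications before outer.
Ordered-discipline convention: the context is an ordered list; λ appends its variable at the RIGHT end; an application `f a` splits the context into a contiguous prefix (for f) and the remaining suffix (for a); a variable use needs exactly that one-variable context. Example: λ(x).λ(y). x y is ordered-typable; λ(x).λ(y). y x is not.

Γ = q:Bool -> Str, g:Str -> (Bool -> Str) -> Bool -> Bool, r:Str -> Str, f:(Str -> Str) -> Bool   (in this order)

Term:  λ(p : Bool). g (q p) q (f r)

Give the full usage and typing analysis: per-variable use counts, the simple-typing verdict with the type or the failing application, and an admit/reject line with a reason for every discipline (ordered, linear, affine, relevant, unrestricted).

usage: q: 2, g: 1, r: 1, f: 1, p (λ-bound): 1
left-to-right use order: g, q, p, q, f, r
typing: ✓ — Bool -> Bool
ordered ✗ (q ×2 used more than once (contraction))
linear ✗ (q ×2 used more than once (contraction))
affine ✗ (q ×2 used more than once (contraction))
relevant ✓ (q, g, r, f, p: all used, weakening unneeded)
unrestricted ✓ (typability at Bool -> Bool is all that's needed)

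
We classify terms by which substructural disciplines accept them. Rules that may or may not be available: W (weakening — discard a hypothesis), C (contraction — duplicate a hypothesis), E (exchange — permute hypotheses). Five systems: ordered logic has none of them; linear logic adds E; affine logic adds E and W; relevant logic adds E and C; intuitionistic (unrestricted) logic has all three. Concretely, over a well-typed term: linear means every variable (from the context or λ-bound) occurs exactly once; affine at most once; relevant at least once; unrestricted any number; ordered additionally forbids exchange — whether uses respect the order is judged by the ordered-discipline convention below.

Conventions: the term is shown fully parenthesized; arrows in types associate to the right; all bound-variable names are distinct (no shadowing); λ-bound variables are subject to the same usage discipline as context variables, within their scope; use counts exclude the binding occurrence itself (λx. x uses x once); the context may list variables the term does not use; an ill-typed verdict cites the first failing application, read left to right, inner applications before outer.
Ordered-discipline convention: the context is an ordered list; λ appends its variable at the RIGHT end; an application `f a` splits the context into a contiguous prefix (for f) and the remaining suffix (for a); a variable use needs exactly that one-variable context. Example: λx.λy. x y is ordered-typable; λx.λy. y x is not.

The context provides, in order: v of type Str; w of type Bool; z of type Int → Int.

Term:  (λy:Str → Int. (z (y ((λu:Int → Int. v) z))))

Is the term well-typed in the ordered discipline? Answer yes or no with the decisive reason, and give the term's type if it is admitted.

no — repeated use of z ×2; w, u left unused
use counts: v=1, w=0, z=2, y [bound]=1, u [bound]=0
uses in reading order: z, y, v, z
typing: ✓ — (Str → Int) → Int
per-discipline verdicts: ordered ✗ | linear ✗ | affine ✗ | relevant ✗ | unrestricted ✓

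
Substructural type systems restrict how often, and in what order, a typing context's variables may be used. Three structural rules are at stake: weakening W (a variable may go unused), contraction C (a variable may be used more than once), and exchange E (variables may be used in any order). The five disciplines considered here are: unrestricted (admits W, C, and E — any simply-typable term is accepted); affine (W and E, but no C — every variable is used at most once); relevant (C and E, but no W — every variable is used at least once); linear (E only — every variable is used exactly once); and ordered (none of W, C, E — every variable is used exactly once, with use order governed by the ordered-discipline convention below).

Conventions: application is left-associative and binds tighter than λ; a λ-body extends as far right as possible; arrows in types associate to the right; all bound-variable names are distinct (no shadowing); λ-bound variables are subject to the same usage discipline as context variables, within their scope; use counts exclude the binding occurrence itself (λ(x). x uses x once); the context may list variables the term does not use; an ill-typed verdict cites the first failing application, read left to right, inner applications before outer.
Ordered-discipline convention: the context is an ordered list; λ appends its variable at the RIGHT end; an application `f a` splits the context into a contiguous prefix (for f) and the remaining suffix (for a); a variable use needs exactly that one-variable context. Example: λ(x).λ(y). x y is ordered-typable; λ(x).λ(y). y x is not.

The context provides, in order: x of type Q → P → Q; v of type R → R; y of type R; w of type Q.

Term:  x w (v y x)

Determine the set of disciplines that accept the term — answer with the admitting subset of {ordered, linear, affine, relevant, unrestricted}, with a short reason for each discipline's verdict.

admitted by: none
counts: x: 2, v: 1, y: 1, w: 1
left-to-right use order: x, w, v, y, x
typing: ill-typed: applying a non-function (R)
ordered ✗ (a type mismatch blocks all five)
linear ✗ (the type mismatch rejects it)
affine ✗ (not simply typable)
relevant ✗ (fails simple typing)
unrestricted ✗ (a type mismatch blocks all five)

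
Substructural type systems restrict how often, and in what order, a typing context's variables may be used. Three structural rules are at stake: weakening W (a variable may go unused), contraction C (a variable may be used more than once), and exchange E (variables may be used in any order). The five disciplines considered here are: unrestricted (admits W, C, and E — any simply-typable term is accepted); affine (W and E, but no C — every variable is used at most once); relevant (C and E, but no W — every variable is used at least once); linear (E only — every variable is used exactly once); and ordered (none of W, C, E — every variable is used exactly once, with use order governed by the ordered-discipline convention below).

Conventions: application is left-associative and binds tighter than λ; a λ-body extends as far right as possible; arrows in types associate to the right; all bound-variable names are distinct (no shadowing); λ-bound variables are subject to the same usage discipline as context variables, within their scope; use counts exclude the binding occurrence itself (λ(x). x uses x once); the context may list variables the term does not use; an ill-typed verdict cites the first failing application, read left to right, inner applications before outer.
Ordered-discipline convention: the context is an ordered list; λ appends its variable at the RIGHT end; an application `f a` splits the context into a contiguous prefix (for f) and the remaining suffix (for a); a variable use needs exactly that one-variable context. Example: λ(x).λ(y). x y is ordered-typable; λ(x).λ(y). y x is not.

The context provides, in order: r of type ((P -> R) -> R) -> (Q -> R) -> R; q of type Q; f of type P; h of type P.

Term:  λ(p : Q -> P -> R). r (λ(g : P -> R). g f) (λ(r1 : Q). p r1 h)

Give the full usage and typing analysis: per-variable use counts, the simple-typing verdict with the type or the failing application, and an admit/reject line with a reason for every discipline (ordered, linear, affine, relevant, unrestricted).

use counts: r: 1×, q: 0×, f: 1×, h: 1×, p (bound): 1×, g (bound): 1×, r1 (bound): 1×
use order (left to right): r, g, f, p, r1, h
typing: the term checks, with type (Q -> P -> R) -> R
ordered ✗ (unused: q — weakening required)
linear ✗ (unused: q — weakening required)
affine ✓ (r, q, f, h, p, g, r1: no repeats, contraction unneeded)
relevant ✗ (unused: q — weakening required)
unrestricted ✓ (well-typed at (Q -> P -> R) -> R; no restrictions here)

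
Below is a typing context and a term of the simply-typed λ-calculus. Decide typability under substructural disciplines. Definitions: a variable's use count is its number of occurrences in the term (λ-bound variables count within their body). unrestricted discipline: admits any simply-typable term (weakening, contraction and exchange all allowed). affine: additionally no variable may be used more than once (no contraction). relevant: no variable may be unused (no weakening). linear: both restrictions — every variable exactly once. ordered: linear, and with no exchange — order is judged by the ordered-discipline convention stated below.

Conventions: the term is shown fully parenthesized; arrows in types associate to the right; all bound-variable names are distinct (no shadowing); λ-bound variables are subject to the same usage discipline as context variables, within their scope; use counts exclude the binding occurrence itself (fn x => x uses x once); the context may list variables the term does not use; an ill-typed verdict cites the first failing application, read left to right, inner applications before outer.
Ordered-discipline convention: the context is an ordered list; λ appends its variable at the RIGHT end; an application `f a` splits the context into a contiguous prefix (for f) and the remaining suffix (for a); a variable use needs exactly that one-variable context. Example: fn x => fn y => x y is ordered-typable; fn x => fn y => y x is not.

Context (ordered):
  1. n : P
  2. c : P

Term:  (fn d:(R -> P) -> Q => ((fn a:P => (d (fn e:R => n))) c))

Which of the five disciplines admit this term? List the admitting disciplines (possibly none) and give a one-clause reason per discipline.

admitted by: affine, unrestricted
use counts: n: 1×; c: 1×; d [bound]: 1×; a [bound]: 0×; e [bound]: 0×
use order (left to right): d, n, c
typing: ✓ — ((R -> P) -> Q) -> Q
ordered: ✗, needs weakening: a, e unused
linear: ✗, needs weakening: a, e unused
affine: ✓, n, c, d, a, e: no repeats, contraction unneeded
relevant: ✗, needs weakening: a, e unused
unrestricted: ✓, type-checks (((R -> P) -> Q) -> Q) and nothing is barred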